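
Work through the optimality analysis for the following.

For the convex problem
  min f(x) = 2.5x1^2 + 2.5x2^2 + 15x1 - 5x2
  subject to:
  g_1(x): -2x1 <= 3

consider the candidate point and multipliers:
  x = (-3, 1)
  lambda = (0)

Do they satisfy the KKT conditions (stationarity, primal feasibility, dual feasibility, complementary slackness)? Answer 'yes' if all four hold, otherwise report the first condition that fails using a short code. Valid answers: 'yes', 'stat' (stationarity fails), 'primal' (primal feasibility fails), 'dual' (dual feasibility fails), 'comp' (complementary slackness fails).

Gradient of f: grad f(x) = Q x + c = (0, 0)
Constraint values g_i(x) = a_i^T x - b_i:
  g_1((-3, 1)) = 3
Stationarity residual: grad f(x) + sum_i lambda_i a_i = (0, 0)
  -> stationarity OK
Primal feasibility (all g_i <= 0): FAILS
Dual feasibility (all lambda_i >= 0): OK
Complementary slackness (lambda_i * g_i(x) = 0 for all i): OK

Verdict: the first failing condition is primal_feasibility -> primal.

primal


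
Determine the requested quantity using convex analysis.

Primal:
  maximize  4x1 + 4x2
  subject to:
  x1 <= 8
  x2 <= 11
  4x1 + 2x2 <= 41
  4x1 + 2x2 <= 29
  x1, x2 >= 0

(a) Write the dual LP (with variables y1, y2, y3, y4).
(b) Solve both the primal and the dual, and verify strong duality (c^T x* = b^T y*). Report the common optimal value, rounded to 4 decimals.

The standard primal-dual pair for 'max c^T x s.t. A x <= b, x >= 0' is:
  Dual:  min b^T y  s.t.  A^T y >= c,  y >= 0.

So the dual LP is:
  minimize  8y1 + 11y2 + 41y3 + 29y4
  subject to:
    y1 + 4y3 + 4y4 >= 4
    y2 + 2y3 + 2y4 >= 4
    y1, y2, y3, y4 >= 0

Solving the primal: x* = (1.75, 11).
  primal value c^T x* = 51.
Solving the dual: y* = (0, 2, 0, 1).
  dual value b^T y* = 51.
Strong duality: c^T x* = b^T y*. Confirmed.

51


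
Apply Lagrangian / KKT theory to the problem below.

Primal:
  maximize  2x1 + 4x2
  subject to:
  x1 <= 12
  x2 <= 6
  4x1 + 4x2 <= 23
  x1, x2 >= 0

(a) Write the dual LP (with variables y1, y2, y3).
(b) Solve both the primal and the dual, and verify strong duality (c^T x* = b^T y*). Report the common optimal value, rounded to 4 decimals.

The standard primal-dual pair for 'max c^T x s.t. A x <= b, x >= 0' is:
  Dual:  min b^T y  s.t.  A^T y >= c,  y >= 0.

So the dual LP is:
  minimize  12y1 + 6y2 + 23y3
  subject to:
    y1 + 4y3 >= 2
    y2 + 4y3 >= 4
    y1, y2, y3 >= 0

Solving the primal: x* = (0, 5.75).
  primal value c^T x* = 23.
Solving the dual: y* = (0, 0, 1).
  dual value b^T y* = 23.
Strong duality: c^T x* = b^T y*. Confirmed.

23


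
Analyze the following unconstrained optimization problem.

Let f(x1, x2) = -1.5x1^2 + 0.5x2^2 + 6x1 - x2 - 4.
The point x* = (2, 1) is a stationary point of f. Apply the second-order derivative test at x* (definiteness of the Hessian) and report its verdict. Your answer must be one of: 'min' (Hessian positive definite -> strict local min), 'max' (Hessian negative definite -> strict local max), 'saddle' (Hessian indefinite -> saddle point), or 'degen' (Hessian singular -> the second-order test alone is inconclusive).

Compute the Hessian H = grad^2 f:
  H = [[-3, 0], [0, 1]]
Verify stationarity: grad f(x*) = H x* + g = (0, 0).
Eigenvalues of H: -3, 1.
Eigenvalues have mixed signs, so H is indefinite -> x* is a saddle point.

saddle


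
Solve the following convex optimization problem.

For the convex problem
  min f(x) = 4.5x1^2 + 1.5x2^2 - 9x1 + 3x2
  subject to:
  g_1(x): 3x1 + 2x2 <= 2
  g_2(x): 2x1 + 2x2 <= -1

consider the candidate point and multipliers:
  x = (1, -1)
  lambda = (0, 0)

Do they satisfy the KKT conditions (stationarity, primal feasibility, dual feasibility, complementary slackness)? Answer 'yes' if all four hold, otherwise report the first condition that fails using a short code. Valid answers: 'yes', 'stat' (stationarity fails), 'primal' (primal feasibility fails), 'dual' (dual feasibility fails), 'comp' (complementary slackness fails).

Gradient of f: grad f(x) = Q x + c = (0, 0)
Constraint values g_i(x) = a_i^T x - b_i:
  g_1((1, -1)) = -1
  g_2((1, -1)) = 1
Stationarity residual: grad f(x) + sum_i lambda_i a_i = (0, 0)
  -> stationarity OK
Primal feasibility (all g_i <= 0): FAILS
Dual feasibility (all lambda_i >= 0): OK
Complementary slackness (lambda_i * g_i(x) = 0 for all i): OK

Verdict: the first failing condition is primal_feasibility -> primal.

primal


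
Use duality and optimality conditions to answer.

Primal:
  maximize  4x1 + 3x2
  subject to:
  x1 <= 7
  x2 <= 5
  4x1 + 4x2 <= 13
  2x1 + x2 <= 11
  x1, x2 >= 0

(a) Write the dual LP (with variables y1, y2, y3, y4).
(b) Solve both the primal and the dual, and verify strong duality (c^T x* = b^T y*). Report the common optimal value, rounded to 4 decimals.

The standard primal-dual pair for 'max c^T x s.t. A x <= b, x >= 0' is:
  Dual:  min b^T y  s.t.  A^T y >= c,  y >= 0.

So the dual LP is:
  minimize  7y1 + 5y2 + 13y3 + 11y4
  subject to:
    y1 + 4y3 + 2y4 >= 4
    y2 + 4y3 + y4 >= 3
    y1, y2, y3, y4 >= 0

Solving the primal: x* = (3.25, 0).
  primal value c^T x* = 13.
Solving the dual: y* = (0, 0, 1, 0).
  dual value b^T y* = 13.
Strong duality: c^T x* = b^T y*. Confirmed.

13


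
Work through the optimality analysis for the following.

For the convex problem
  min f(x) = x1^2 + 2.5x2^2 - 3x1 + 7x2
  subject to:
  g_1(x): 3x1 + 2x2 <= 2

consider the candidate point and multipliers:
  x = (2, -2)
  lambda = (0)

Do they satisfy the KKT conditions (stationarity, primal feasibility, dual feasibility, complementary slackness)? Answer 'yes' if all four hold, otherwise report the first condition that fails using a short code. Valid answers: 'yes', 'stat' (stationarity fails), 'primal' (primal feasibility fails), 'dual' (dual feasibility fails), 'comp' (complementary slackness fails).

Gradient of f: grad f(x) = Q x + c = (1, -3)
Constraint values g_i(x) = a_i^T x - b_i:
  g_1((2, -2)) = 0
Stationarity residual: grad f(x) + sum_i lambda_i a_i = (1, -3)
  -> stationarity FAILS
Primal feasibility (all g_i <= 0): OK
Dual feasibility (all lambda_i >= 0): OK
Complementary slackness (lambda_i * g_i(x) = 0 for all i): OK

Verdict: the first failing condition is stationarity -> stat.

stat


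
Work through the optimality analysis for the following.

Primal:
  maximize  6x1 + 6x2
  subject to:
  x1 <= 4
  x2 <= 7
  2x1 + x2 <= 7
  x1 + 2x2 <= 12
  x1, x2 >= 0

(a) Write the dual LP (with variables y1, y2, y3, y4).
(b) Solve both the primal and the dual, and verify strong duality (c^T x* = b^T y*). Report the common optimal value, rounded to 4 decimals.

The standard primal-dual pair for 'max c^T x s.t. A x <= b, x >= 0' is:
  Dual:  min b^T y  s.t.  A^T y >= c,  y >= 0.

So the dual LP is:
  minimize  4y1 + 7y2 + 7y3 + 12y4
  subject to:
    y1 + 2y3 + y4 >= 6
    y2 + y3 + 2y4 >= 6
    y1, y2, y3, y4 >= 0

Solving the primal: x* = (0.6667, 5.6667).
  primal value c^T x* = 38.
Solving the dual: y* = (0, 0, 2, 2).
  dual value b^T y* = 38.
Strong duality: c^T x* = b^T y*. Confirmed.

38


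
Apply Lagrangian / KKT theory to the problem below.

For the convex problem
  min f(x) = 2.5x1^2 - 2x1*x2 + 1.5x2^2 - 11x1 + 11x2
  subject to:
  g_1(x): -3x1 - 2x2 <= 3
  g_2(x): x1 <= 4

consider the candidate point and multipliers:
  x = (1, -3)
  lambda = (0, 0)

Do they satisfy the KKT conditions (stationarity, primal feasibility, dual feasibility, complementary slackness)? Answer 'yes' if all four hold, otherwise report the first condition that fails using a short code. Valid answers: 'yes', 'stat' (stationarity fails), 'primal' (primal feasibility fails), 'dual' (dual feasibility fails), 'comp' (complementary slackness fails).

Gradient of f: grad f(x) = Q x + c = (0, 0)
Constraint values g_i(x) = a_i^T x - b_i:
  g_1((1, -3)) = 0
  g_2((1, -3)) = -3
Stationarity residual: grad f(x) + sum_i lambda_i a_i = (0, 0)
  -> stationarity OK
Primal feasibility (all g_i <= 0): OK
Dual feasibility (all lambda_i >= 0): OK
Complementary slackness (lambda_i * g_i(x) = 0 for all i): OK

Verdict: yes, KKT holds.

yes


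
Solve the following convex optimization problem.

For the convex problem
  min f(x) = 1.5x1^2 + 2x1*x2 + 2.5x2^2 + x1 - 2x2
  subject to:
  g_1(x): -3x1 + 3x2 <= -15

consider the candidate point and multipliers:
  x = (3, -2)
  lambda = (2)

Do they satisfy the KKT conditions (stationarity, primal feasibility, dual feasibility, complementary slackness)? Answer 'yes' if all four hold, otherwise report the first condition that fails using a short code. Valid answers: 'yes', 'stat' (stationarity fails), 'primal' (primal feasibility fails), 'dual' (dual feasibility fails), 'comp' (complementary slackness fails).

Gradient of f: grad f(x) = Q x + c = (6, -6)
Constraint values g_i(x) = a_i^T x - b_i:
  g_1((3, -2)) = 0
Stationarity residual: grad f(x) + sum_i lambda_i a_i = (0, 0)
  -> stationarity OK
Primal feasibility (all g_i <= 0): OK
Dual feasibility (all lambda_i >= 0): OK
Complementary slackness (lambda_i * g_i(x) = 0 for all i): OK

Verdict: yes, KKT holds.

yes


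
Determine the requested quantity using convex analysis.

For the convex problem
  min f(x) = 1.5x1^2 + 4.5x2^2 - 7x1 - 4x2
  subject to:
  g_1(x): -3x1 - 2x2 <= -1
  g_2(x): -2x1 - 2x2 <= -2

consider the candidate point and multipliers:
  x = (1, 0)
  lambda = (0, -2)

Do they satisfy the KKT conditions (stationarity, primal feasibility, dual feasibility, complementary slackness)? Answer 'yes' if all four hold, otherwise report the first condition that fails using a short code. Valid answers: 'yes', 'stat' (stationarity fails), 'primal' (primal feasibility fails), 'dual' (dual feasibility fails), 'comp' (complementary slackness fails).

Gradient of f: grad f(x) = Q x + c = (-4, -4)
Constraint values g_i(x) = a_i^T x - b_i:
  g_1((1, 0)) = -2
  g_2((1, 0)) = 0
Stationarity residual: grad f(x) + sum_i lambda_i a_i = (0, 0)
  -> stationarity OK
Primal feasibility (all g_i <= 0): OK
Dual feasibility (all lambda_i >= 0): FAILS
Complementary slackness (lambda_i * g_i(x) = 0 for all i): OK

Verdict: the first failing condition is dual_feasibility -> dual.

dual


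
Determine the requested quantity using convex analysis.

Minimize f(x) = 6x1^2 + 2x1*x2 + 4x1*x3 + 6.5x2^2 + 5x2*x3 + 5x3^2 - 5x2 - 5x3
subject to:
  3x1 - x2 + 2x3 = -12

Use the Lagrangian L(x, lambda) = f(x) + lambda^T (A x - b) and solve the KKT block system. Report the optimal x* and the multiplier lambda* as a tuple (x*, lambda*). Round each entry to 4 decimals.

Form the Lagrangian:
  L(x, lambda) = (1/2) x^T Q x + c^T x + lambda^T (A x - b)
Stationarity (grad_x L = 0): Q x + c + A^T lambda = 0.
Primal feasibility: A x = b.

This gives the KKT block system:
  [ Q   A^T ] [ x     ]   [-c ]
  [ A    0  ] [ lambda ] = [ b ]

Solving the linear system:
  x*      = (-2.2461, 2.0874, -1.5871)
  lambda* = (9.709)
  f(x*)   = 57.0033

x* = (-2.2461, 2.0874, -1.5871), lambda* = (9.709)


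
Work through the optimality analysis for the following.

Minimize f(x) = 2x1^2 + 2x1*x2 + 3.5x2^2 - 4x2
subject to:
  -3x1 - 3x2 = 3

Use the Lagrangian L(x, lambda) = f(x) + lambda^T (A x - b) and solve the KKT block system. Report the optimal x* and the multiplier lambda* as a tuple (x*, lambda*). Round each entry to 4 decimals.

Form the Lagrangian:
  L(x, lambda) = (1/2) x^T Q x + c^T x + lambda^T (A x - b)
Stationarity (grad_x L = 0): Q x + c + A^T lambda = 0.
Primal feasibility: A x = b.

This gives the KKT block system:
  [ Q   A^T ] [ x     ]   [-c ]
  [ A    0  ] [ lambda ] = [ b ]

Solving the linear system:
  x*      = (-1.2857, 0.2857)
  lambda* = (-1.5238)
  f(x*)   = 1.7143

x* = (-1.2857, 0.2857), lambda* = (-1.5238)


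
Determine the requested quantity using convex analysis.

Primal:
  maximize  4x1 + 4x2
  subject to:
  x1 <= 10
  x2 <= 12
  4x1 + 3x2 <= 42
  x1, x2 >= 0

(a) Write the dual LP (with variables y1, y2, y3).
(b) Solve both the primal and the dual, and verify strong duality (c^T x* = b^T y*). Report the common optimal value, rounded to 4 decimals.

The standard primal-dual pair for 'max c^T x s.t. A x <= b, x >= 0' is:
  Dual:  min b^T y  s.t.  A^T y >= c,  y >= 0.

So the dual LP is:
  minimize  10y1 + 12y2 + 42y3
  subject to:
    y1 + 4y3 >= 4
    y2 + 3y3 >= 4
    y1, y2, y3 >= 0

Solving the primal: x* = (1.5, 12).
  primal value c^T x* = 54.
Solving the dual: y* = (0, 1, 1).
  dual value b^T y* = 54.
Strong duality: c^T x* = b^T y*. Confirmed.

54


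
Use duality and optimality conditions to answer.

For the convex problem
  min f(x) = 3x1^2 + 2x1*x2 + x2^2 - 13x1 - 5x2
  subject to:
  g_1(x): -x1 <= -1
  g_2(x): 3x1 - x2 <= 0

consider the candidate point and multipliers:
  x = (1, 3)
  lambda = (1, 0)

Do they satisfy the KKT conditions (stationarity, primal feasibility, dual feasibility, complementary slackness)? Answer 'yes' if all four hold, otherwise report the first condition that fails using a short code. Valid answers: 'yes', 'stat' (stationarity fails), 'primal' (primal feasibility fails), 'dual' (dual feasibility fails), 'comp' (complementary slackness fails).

Gradient of f: grad f(x) = Q x + c = (-1, 3)
Constraint values g_i(x) = a_i^T x - b_i:
  g_1((1, 3)) = 0
  g_2((1, 3)) = 0
Stationarity residual: grad f(x) + sum_i lambda_i a_i = (-2, 3)
  -> stationarity FAILS
Primal feasibility (all g_i <= 0): OK
Dual feasibility (all lambda_i >= 0): OK
Complementary slackness (lambda_i * g_i(x) = 0 for all i): OK

Verdict: the first failing condition is stationarity -> stat.

stat


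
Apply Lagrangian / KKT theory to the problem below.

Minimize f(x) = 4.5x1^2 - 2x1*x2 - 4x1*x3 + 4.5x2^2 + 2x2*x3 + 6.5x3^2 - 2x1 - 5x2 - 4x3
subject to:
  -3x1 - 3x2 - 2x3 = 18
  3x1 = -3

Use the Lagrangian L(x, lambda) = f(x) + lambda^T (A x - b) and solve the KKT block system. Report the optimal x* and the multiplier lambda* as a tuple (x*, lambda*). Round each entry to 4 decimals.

Form the Lagrangian:
  L(x, lambda) = (1/2) x^T Q x + c^T x + lambda^T (A x - b)
Stationarity (grad_x L = 0): Q x + c + A^T lambda = 0.
Primal feasibility: A x = b.

This gives the KKT block system:
  [ Q   A^T ] [ x     ]   [-c ]
  [ A    0  ] [ lambda ] = [ b ]

Solving the linear system:
  x*      = (-1, -3.9767, -1.5349)
  lambda* = (-13.9535, -14.9845)
  f(x*)   = 117.1163

x* = (-1, -3.9767, -1.5349), lambda* = (-13.9535, -14.9845)


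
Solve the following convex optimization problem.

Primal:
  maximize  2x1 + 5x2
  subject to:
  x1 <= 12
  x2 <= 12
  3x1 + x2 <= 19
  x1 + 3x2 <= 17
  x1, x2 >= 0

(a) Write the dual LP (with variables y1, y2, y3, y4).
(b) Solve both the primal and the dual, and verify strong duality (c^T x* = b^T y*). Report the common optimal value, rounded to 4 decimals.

The standard primal-dual pair for 'max c^T x s.t. A x <= b, x >= 0' is:
  Dual:  min b^T y  s.t.  A^T y >= c,  y >= 0.

So the dual LP is:
  minimize  12y1 + 12y2 + 19y3 + 17y4
  subject to:
    y1 + 3y3 + y4 >= 2
    y2 + y3 + 3y4 >= 5
    y1, y2, y3, y4 >= 0

Solving the primal: x* = (5, 4).
  primal value c^T x* = 30.
Solving the dual: y* = (0, 0, 0.125, 1.625).
  dual value b^T y* = 30.
Strong duality: c^T x* = b^T y*. Confirmed.

30


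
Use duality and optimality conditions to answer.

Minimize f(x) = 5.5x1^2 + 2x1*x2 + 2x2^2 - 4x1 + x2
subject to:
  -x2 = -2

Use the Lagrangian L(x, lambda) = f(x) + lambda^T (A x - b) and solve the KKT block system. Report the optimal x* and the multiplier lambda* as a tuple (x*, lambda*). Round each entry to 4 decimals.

Form the Lagrangian:
  L(x, lambda) = (1/2) x^T Q x + c^T x + lambda^T (A x - b)
Stationarity (grad_x L = 0): Q x + c + A^T lambda = 0.
Primal feasibility: A x = b.

This gives the KKT block system:
  [ Q   A^T ] [ x     ]   [-c ]
  [ A    0  ] [ lambda ] = [ b ]

Solving the linear system:
  x*      = (0, 2)
  lambda* = (9)
  f(x*)   = 10

x* = (0, 2), lambda* = (9)


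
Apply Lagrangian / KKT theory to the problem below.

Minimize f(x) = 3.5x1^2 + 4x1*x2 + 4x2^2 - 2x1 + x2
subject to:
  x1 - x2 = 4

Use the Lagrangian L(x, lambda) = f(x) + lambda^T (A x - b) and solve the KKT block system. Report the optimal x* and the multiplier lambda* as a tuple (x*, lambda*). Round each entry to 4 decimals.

Form the Lagrangian:
  L(x, lambda) = (1/2) x^T Q x + c^T x + lambda^T (A x - b)
Stationarity (grad_x L = 0): Q x + c + A^T lambda = 0.
Primal feasibility: A x = b.

This gives the KKT block system:
  [ Q   A^T ] [ x     ]   [-c ]
  [ A    0  ] [ lambda ] = [ b ]

Solving the linear system:
  x*      = (2.1304, -1.8696)
  lambda* = (-5.4348)
  f(x*)   = 7.8043

x* = (2.1304, -1.8696), lambda* = (-5.4348)


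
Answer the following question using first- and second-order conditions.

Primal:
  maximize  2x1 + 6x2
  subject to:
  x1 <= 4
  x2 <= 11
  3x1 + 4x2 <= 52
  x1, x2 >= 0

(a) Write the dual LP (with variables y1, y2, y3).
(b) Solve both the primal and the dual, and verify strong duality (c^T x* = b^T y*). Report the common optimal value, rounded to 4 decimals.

The standard primal-dual pair for 'max c^T x s.t. A x <= b, x >= 0' is:
  Dual:  min b^T y  s.t.  A^T y >= c,  y >= 0.

So the dual LP is:
  minimize  4y1 + 11y2 + 52y3
  subject to:
    y1 + 3y3 >= 2
    y2 + 4y3 >= 6
    y1, y2, y3 >= 0

Solving the primal: x* = (2.6667, 11).
  primal value c^T x* = 71.3333.
Solving the dual: y* = (0, 3.3333, 0.6667).
  dual value b^T y* = 71.3333.
Strong duality: c^T x* = b^T y*. Confirmed.

71.3333


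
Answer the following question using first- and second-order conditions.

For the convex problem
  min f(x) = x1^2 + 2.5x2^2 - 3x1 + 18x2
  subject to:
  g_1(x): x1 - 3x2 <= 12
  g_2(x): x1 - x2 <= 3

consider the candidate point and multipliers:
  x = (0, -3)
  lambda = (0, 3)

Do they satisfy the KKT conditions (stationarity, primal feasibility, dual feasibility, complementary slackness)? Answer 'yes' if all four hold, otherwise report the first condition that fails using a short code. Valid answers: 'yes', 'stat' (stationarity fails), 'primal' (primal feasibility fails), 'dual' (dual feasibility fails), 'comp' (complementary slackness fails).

Gradient of f: grad f(x) = Q x + c = (-3, 3)
Constraint values g_i(x) = a_i^T x - b_i:
  g_1((0, -3)) = -3
  g_2((0, -3)) = 0
Stationarity residual: grad f(x) + sum_i lambda_i a_i = (0, 0)
  -> stationarity OK
Primal feasibility (all g_i <= 0): OK
Dual feasibility (all lambda_i >= 0): OK
Complementary slackness (lambda_i * g_i(x) = 0 for all i): OK

Verdict: yes, KKT holds.

yes


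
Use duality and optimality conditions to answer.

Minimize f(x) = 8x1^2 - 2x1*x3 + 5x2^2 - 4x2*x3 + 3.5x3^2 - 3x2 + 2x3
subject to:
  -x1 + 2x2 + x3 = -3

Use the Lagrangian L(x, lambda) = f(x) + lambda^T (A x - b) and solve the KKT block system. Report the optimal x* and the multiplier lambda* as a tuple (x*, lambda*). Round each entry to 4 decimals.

Form the Lagrangian:
  L(x, lambda) = (1/2) x^T Q x + c^T x + lambda^T (A x - b)
Stationarity (grad_x L = 0): Q x + c + A^T lambda = 0.
Primal feasibility: A x = b.

This gives the KKT block system:
  [ Q   A^T ] [ x     ]   [-c ]
  [ A    0  ] [ lambda ] = [ b ]

Solving the linear system:
  x*      = (0.053, -0.8566, -1.2337)
  lambda* = (3.3157)
  f(x*)   = 5.0247

x* = (0.053, -0.8566, -1.2337), lambda* = (3.3157)


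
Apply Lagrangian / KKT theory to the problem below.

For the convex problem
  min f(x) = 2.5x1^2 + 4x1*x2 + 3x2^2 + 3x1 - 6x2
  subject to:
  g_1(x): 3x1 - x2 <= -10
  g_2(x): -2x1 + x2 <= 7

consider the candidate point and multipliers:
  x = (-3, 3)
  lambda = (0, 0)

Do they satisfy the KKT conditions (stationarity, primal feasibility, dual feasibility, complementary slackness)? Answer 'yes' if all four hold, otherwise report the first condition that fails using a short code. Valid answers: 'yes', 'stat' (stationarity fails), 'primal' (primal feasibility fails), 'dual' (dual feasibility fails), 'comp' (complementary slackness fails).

Gradient of f: grad f(x) = Q x + c = (0, 0)
Constraint values g_i(x) = a_i^T x - b_i:
  g_1((-3, 3)) = -2
  g_2((-3, 3)) = 2
Stationarity residual: grad f(x) + sum_i lambda_i a_i = (0, 0)
  -> stationarity OK
Primal feasibility (all g_i <= 0): FAILS
Dual feasibility (all lambda_i >= 0): OK
Complementary slackness (lambda_i * g_i(x) = 0 for all i): OK

Verdict: the first failing condition is primal_feasibility -> primal.

primal


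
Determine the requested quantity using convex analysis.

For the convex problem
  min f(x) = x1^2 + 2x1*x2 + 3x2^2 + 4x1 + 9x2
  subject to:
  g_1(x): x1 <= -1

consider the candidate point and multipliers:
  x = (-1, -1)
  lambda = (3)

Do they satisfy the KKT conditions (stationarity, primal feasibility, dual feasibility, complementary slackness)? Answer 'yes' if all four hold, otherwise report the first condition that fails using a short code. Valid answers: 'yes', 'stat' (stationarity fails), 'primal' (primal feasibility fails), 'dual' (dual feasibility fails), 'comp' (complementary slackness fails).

Gradient of f: grad f(x) = Q x + c = (0, 1)
Constraint values g_i(x) = a_i^T x - b_i:
  g_1((-1, -1)) = 0
Stationarity residual: grad f(x) + sum_i lambda_i a_i = (3, 1)
  -> stationarity FAILS
Primal feasibility (all g_i <= 0): OK
Dual feasibility (all lambda_i >= 0): OK
Complementary slackness (lambda_i * g_i(x) = 0 for all i): OK

Verdict: the first failing condition is stationarity -> stat.

stat


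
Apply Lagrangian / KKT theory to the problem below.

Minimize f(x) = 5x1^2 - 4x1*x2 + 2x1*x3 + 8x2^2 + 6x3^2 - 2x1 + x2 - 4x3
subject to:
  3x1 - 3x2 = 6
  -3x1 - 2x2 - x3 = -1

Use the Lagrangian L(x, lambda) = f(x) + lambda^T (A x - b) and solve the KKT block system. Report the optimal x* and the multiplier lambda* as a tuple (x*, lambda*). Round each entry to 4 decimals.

Form the Lagrangian:
  L(x, lambda) = (1/2) x^T Q x + c^T x + lambda^T (A x - b)
Stationarity (grad_x L = 0): Q x + c + A^T lambda = 0.
Primal feasibility: A x = b.

This gives the KKT block system:
  [ Q   A^T ] [ x     ]   [-c ]
  [ A    0  ] [ lambda ] = [ b ]

Solving the linear system:
  x*      = (0.9899, -1.0101, 0.0503)
  lambda* = (-5.4295, -1.4161)
  f(x*)   = 13.9849

x* = (0.9899, -1.0101, 0.0503), lambda* = (-5.4295, -1.4161)


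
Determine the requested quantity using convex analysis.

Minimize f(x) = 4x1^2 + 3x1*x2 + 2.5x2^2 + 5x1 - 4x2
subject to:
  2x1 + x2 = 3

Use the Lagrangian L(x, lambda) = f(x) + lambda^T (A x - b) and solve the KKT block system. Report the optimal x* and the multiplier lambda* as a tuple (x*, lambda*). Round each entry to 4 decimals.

Form the Lagrangian:
  L(x, lambda) = (1/2) x^T Q x + c^T x + lambda^T (A x - b)
Stationarity (grad_x L = 0): Q x + c + A^T lambda = 0.
Primal feasibility: A x = b.

This gives the KKT block system:
  [ Q   A^T ] [ x     ]   [-c ]
  [ A    0  ] [ lambda ] = [ b ]

Solving the linear system:
  x*      = (0.5, 2)
  lambda* = (-7.5)
  f(x*)   = 8.5

x* = (0.5, 2), lambda* = (-7.5)


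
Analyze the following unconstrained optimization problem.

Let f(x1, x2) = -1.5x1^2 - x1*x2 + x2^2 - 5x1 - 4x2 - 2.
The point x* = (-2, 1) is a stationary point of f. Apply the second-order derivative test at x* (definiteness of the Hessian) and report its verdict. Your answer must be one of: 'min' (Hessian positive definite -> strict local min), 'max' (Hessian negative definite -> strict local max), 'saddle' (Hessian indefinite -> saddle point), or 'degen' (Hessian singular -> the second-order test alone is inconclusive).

Compute the Hessian H = grad^2 f:
  H = [[-3, -1], [-1, 2]]
Verify stationarity: grad f(x*) = H x* + g = (0, 0).
Eigenvalues of H: -3.1926, 2.1926.
Eigenvalues have mixed signs, so H is indefinite -> x* is a saddle point.

saddle


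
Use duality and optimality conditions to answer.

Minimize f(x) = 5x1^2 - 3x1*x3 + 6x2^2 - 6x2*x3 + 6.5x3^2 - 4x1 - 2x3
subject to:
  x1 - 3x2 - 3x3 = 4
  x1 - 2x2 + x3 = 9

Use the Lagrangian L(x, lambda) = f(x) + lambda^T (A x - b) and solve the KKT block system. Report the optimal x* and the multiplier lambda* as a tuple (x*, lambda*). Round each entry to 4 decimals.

Form the Lagrangian:
  L(x, lambda) = (1/2) x^T Q x + c^T x + lambda^T (A x - b)
Stationarity (grad_x L = 0): Q x + c + A^T lambda = 0.
Primal feasibility: A x = b.

This gives the KKT block system:
  [ Q   A^T ] [ x     ]   [-c ]
  [ A    0  ] [ lambda ] = [ b ]

Solving the linear system:
  x*      = (2.8612, -2.1728, 1.7932)
  lambda* = (1.6329, -20.8657)
  f(x*)   = 83.1141

x* = (2.8612, -2.1728, 1.7932), lambda* = (1.6329, -20.8657)


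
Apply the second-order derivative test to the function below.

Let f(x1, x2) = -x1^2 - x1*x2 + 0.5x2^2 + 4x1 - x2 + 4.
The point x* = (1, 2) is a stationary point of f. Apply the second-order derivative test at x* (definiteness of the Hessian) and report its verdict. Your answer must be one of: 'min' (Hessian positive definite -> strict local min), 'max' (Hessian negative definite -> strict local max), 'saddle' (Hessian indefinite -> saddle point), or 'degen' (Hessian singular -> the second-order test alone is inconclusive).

Compute the Hessian H = grad^2 f:
  H = [[-2, -1], [-1, 1]]
Verify stationarity: grad f(x*) = H x* + g = (0, 0).
Eigenvalues of H: -2.3028, 1.3028.
Eigenvalues have mixed signs, so H is indefinite -> x* is a saddle point.

saddle


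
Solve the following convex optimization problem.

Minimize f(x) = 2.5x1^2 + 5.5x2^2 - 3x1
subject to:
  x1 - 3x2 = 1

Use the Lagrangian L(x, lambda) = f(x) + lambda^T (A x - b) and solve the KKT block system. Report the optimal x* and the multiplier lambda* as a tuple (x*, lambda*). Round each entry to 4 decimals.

Form the Lagrangian:
  L(x, lambda) = (1/2) x^T Q x + c^T x + lambda^T (A x - b)
Stationarity (grad_x L = 0): Q x + c + A^T lambda = 0.
Primal feasibility: A x = b.

This gives the KKT block system:
  [ Q   A^T ] [ x     ]   [-c ]
  [ A    0  ] [ lambda ] = [ b ]

Solving the linear system:
  x*      = (0.6786, -0.1071)
  lambda* = (-0.3929)
  f(x*)   = -0.8214

x* = (0.6786, -0.1071), lambda* = (-0.3929)


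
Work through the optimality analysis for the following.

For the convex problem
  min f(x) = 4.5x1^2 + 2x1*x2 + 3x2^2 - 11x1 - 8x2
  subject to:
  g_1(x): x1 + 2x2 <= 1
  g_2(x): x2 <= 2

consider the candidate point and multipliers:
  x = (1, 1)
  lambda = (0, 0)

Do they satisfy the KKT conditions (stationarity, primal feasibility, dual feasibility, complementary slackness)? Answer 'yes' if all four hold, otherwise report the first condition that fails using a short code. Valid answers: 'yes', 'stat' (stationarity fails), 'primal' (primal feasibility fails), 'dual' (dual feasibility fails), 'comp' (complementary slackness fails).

Gradient of f: grad f(x) = Q x + c = (0, 0)
Constraint values g_i(x) = a_i^T x - b_i:
  g_1((1, 1)) = 2
  g_2((1, 1)) = -1
Stationarity residual: grad f(x) + sum_i lambda_i a_i = (0, 0)
  -> stationarity OK
Primal feasibility (all g_i <= 0): FAILS
Dual feasibility (all lambda_i >= 0): OK
Complementary slackness (lambda_i * g_i(x) = 0 for all i): OK

Verdict: the first failing condition is primal_feasibility -> primal.

primal


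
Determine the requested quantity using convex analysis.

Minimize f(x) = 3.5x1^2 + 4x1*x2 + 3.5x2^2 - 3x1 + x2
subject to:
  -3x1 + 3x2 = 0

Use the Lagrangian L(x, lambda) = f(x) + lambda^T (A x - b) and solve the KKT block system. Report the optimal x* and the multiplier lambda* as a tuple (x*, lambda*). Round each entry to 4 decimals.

Form the Lagrangian:
  L(x, lambda) = (1/2) x^T Q x + c^T x + lambda^T (A x - b)
Stationarity (grad_x L = 0): Q x + c + A^T lambda = 0.
Primal feasibility: A x = b.

This gives the KKT block system:
  [ Q   A^T ] [ x     ]   [-c ]
  [ A    0  ] [ lambda ] = [ b ]

Solving the linear system:
  x*      = (0.0909, 0.0909)
  lambda* = (-0.6667)
  f(x*)   = -0.0909

x* = (0.0909, 0.0909), lambda* = (-0.6667)


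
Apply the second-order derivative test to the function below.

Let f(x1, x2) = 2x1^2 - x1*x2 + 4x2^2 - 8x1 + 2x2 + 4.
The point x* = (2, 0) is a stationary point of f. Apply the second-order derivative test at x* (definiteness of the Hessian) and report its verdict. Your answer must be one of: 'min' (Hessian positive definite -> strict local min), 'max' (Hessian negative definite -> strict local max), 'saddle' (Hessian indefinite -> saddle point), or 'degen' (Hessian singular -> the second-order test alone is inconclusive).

Compute the Hessian H = grad^2 f:
  H = [[4, -1], [-1, 8]]
Verify stationarity: grad f(x*) = H x* + g = (0, 0).
Eigenvalues of H: 3.7639, 8.2361.
Both eigenvalues > 0, so H is positive definite -> x* is a strict local min.

min


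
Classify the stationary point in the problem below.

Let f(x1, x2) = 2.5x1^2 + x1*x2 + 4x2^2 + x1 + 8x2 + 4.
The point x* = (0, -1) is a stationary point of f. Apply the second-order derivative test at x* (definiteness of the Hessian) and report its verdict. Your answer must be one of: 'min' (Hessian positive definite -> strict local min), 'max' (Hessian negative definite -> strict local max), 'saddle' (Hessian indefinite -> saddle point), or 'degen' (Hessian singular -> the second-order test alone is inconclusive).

Compute the Hessian H = grad^2 f:
  H = [[5, 1], [1, 8]]
Verify stationarity: grad f(x*) = H x* + g = (0, 0).
Eigenvalues of H: 4.6972, 8.3028.
Both eigenvalues > 0, so H is positive definite -> x* is a strict local min.

min


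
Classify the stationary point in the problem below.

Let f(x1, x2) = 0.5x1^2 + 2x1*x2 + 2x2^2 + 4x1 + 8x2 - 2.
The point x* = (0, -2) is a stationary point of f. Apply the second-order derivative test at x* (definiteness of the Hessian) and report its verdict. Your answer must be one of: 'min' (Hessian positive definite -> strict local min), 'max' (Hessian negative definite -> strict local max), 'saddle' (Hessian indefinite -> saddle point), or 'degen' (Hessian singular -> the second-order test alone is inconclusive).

Compute the Hessian H = grad^2 f:
  H = [[1, 2], [2, 4]]
Verify stationarity: grad f(x*) = H x* + g = (0, 0).
Eigenvalues of H: 0, 5.
H has a zero eigenvalue (singular; positive semidefinite but not definite), so H is neither positive definite, negative definite, nor indefinite. The second-order test alone is inconclusive -> degen.
(Indeed, f is constant along the null direction of H through x*, so x* is not a strict local extremum.)

degen


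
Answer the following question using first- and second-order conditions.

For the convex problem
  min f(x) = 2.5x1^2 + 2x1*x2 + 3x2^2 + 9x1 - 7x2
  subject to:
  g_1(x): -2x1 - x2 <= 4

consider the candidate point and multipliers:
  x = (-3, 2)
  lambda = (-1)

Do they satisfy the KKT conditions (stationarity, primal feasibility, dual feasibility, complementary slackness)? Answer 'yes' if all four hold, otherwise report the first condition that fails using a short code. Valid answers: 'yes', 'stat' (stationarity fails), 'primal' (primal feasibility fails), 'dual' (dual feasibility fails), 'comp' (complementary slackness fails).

Gradient of f: grad f(x) = Q x + c = (-2, -1)
Constraint values g_i(x) = a_i^T x - b_i:
  g_1((-3, 2)) = 0
Stationarity residual: grad f(x) + sum_i lambda_i a_i = (0, 0)
  -> stationarity OK
Primal feasibility (all g_i <= 0): OK
Dual feasibility (all lambda_i >= 0): FAILS
Complementary slackness (lambda_i * g_i(x) = 0 for all i): OK

Verdict: the first failing condition is dual_feasibility -> dual.

dual


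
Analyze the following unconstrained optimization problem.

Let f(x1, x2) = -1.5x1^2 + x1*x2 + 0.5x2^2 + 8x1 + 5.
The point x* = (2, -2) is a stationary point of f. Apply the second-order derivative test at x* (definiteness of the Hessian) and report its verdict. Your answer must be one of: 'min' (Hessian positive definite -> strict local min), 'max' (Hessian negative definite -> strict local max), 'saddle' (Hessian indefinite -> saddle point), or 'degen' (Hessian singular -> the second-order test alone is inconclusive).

Compute the Hessian H = grad^2 f:
  H = [[-3, 1], [1, 1]]
Verify stationarity: grad f(x*) = H x* + g = (0, 0).
Eigenvalues of H: -3.2361, 1.2361.
Eigenvalues have mixed signs, so H is indefinite -> x* is a saddle point.

saddle


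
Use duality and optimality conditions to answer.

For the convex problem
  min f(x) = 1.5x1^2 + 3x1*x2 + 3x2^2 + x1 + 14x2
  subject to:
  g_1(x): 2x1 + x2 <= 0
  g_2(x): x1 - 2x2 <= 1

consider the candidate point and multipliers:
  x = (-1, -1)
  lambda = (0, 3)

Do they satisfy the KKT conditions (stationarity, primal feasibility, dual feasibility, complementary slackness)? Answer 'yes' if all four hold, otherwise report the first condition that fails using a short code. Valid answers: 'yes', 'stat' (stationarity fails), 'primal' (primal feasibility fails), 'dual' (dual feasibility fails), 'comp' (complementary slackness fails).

Gradient of f: grad f(x) = Q x + c = (-5, 5)
Constraint values g_i(x) = a_i^T x - b_i:
  g_1((-1, -1)) = -3
  g_2((-1, -1)) = 0
Stationarity residual: grad f(x) + sum_i lambda_i a_i = (-2, -1)
  -> stationarity FAILS
Primal feasibility (all g_i <= 0): OK
Dual feasibility (all lambda_i >= 0): OK
Complementary slackness (lambda_i * g_i(x) = 0 for all i): OK

Verdict: the first failing condition is stationarity -> stat.

stat


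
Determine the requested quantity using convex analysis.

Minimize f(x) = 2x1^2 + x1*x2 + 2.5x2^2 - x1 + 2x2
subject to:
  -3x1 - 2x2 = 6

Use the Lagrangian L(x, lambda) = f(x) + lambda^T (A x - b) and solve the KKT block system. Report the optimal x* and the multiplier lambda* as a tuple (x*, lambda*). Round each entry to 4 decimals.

Form the Lagrangian:
  L(x, lambda) = (1/2) x^T Q x + c^T x + lambda^T (A x - b)
Stationarity (grad_x L = 0): Q x + c + A^T lambda = 0.
Primal feasibility: A x = b.

This gives the KKT block system:
  [ Q   A^T ] [ x     ]   [-c ]
  [ A    0  ] [ lambda ] = [ b ]

Solving the linear system:
  x*      = (-1.2653, -1.102)
  lambda* = (-2.3878)
  f(x*)   = 6.6939

x* = (-1.2653, -1.102), lambda* = (-2.3878)


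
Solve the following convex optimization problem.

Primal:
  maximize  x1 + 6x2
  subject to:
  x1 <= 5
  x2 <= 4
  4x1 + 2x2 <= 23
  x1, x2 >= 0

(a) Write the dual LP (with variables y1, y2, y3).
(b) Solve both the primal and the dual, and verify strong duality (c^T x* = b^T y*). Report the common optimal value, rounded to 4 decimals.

The standard primal-dual pair for 'max c^T x s.t. A x <= b, x >= 0' is:
  Dual:  min b^T y  s.t.  A^T y >= c,  y >= 0.

So the dual LP is:
  minimize  5y1 + 4y2 + 23y3
  subject to:
    y1 + 4y3 >= 1
    y2 + 2y3 >= 6
    y1, y2, y3 >= 0

Solving the primal: x* = (3.75, 4).
  primal value c^T x* = 27.75.
Solving the dual: y* = (0, 5.5, 0.25).
  dual value b^T y* = 27.75.
Strong duality: c^T x* = b^T y*. Confirmed.

27.75


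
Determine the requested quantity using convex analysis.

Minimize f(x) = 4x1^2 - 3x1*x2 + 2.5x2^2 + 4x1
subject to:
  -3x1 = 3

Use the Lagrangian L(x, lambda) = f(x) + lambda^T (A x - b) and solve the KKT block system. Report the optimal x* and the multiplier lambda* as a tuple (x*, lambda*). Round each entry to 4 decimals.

Form the Lagrangian:
  L(x, lambda) = (1/2) x^T Q x + c^T x + lambda^T (A x - b)
Stationarity (grad_x L = 0): Q x + c + A^T lambda = 0.
Primal feasibility: A x = b.

This gives the KKT block system:
  [ Q   A^T ] [ x     ]   [-c ]
  [ A    0  ] [ lambda ] = [ b ]

Solving the linear system:
  x*      = (-1, -0.6)
  lambda* = (-0.7333)
  f(x*)   = -0.9

x* = (-1, -0.6), lambda* = (-0.7333)


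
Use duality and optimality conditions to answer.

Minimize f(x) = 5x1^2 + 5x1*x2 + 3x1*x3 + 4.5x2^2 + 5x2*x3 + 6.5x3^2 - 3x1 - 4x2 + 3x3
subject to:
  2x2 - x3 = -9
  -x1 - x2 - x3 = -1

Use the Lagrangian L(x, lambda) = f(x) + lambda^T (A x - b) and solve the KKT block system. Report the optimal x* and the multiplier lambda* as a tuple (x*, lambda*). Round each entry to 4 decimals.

Form the Lagrangian:
  L(x, lambda) = (1/2) x^T Q x + c^T x + lambda^T (A x - b)
Stationarity (grad_x L = 0): Q x + c + A^T lambda = 0.
Primal feasibility: A x = b.

This gives the KKT block system:
  [ Q   A^T ] [ x     ]   [-c ]
  [ A    0  ] [ lambda ] = [ b ]

Solving the linear system:
  x*      = (2.3143, -3.4381, 2.1238)
  lambda* = (11.0381, 9.3238)
  f(x*)   = 60.9238

x* = (2.3143, -3.4381, 2.1238), lambda* = (11.0381, 9.3238)


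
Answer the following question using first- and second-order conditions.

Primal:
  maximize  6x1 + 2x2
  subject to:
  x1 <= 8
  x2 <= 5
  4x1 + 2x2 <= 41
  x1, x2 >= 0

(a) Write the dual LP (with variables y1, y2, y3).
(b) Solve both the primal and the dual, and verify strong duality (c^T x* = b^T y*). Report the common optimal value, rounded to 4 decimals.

The standard primal-dual pair for 'max c^T x s.t. A x <= b, x >= 0' is:
  Dual:  min b^T y  s.t.  A^T y >= c,  y >= 0.

So the dual LP is:
  minimize  8y1 + 5y2 + 41y3
  subject to:
    y1 + 4y3 >= 6
    y2 + 2y3 >= 2
    y1, y2, y3 >= 0

Solving the primal: x* = (8, 4.5).
  primal value c^T x* = 57.
Solving the dual: y* = (2, 0, 1).
  dual value b^T y* = 57.
Strong duality: c^T x* = b^T y*. Confirmed.

57


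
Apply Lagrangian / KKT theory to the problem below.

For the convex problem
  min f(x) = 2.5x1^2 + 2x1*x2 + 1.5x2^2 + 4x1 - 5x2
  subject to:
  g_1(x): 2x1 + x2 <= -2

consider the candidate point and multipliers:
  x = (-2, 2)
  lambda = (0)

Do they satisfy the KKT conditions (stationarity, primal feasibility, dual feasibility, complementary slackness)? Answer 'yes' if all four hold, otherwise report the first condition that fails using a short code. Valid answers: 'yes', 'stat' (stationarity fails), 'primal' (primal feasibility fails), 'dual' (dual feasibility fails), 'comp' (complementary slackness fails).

Gradient of f: grad f(x) = Q x + c = (-2, -3)
Constraint values g_i(x) = a_i^T x - b_i:
  g_1((-2, 2)) = 0
Stationarity residual: grad f(x) + sum_i lambda_i a_i = (-2, -3)
  -> stationarity FAILS
Primal feasibility (all g_i <= 0): OK
Dual feasibility (all lambda_i >= 0): OK
Complementary slackness (lambda_i * g_i(x) = 0 for all i): OK

Verdict: the first failing condition is stationarity -> stat.

stat


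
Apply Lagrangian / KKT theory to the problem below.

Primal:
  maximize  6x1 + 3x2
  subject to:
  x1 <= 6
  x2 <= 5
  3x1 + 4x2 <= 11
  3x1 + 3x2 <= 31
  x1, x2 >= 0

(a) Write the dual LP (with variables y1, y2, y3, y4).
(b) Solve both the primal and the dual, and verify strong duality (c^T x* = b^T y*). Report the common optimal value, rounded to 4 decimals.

The standard primal-dual pair for 'max c^T x s.t. A x <= b, x >= 0' is:
  Dual:  min b^T y  s.t.  A^T y >= c,  y >= 0.

So the dual LP is:
  minimize  6y1 + 5y2 + 11y3 + 31y4
  subject to:
    y1 + 3y3 + 3y4 >= 6
    y2 + 4y3 + 3y4 >= 3
    y1, y2, y3, y4 >= 0

Solving the primal: x* = (3.6667, 0).
  primal value c^T x* = 22.
Solving the dual: y* = (0, 0, 2, 0).
  dual value b^T y* = 22.
Strong duality: c^T x* = b^T y*. Confirmed.

22


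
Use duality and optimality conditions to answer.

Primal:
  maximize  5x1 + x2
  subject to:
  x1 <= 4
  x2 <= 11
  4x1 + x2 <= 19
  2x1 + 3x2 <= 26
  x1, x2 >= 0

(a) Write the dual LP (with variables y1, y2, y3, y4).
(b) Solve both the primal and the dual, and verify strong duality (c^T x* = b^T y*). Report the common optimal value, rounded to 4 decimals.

The standard primal-dual pair for 'max c^T x s.t. A x <= b, x >= 0' is:
  Dual:  min b^T y  s.t.  A^T y >= c,  y >= 0.

So the dual LP is:
  minimize  4y1 + 11y2 + 19y3 + 26y4
  subject to:
    y1 + 4y3 + 2y4 >= 5
    y2 + y3 + 3y4 >= 1
    y1, y2, y3, y4 >= 0

Solving the primal: x* = (4, 3).
  primal value c^T x* = 23.
Solving the dual: y* = (1, 0, 1, 0).
  dual value b^T y* = 23.
Strong duality: c^T x* = b^T y*. Confirmed.

23


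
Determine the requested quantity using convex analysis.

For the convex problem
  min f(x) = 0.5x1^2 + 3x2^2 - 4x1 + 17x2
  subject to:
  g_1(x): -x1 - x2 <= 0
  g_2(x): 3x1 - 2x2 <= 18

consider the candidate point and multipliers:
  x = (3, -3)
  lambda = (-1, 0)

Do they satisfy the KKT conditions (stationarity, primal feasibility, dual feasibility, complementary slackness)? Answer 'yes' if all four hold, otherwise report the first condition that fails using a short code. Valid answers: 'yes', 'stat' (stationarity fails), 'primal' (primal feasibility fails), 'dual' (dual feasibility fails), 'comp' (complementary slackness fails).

Gradient of f: grad f(x) = Q x + c = (-1, -1)
Constraint values g_i(x) = a_i^T x - b_i:
  g_1((3, -3)) = 0
  g_2((3, -3)) = -3
Stationarity residual: grad f(x) + sum_i lambda_i a_i = (0, 0)
  -> stationarity OK
Primal feasibility (all g_i <= 0): OK
Dual feasibility (all lambda_i >= 0): FAILS
Complementary slackness (lambda_i * g_i(x) = 0 for all i): OK

Verdict: the first failing condition is dual_feasibility -> dual.

dual
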